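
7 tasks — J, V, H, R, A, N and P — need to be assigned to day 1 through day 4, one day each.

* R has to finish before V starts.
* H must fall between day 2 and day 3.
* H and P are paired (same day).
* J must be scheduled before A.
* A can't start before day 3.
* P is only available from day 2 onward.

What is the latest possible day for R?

day 3

Downstream work caps R at day 3.
R at day 3 is achievable: A -> day 3; H -> day 2; P -> day 2; R -> day 3; V -> day 4; J -> day 1; N -> day 1.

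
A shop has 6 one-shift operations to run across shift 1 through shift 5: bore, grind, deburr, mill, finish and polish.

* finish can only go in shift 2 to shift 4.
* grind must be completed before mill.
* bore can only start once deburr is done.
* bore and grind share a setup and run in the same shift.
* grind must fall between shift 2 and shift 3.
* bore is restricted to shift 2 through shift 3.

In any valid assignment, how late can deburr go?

Downstream work caps deburr at shift 2.
deburr at shift 2 is achievable: grind -> shift 3; bore -> shift 3; mill -> shift 4; deburr -> shift 2; finish -> shift 2; polish -> shift 1.

shift 2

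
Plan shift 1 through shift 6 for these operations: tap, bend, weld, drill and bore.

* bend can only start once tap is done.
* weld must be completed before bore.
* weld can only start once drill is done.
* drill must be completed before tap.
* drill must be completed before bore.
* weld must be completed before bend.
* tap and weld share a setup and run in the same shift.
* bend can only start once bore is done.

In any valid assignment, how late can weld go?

shift 4

Precedence pushes weld to at least shift 2; downstream work caps weld at shift 4.
weld at shift 4 is achievable: tap in shift 4; drill in shift 1; bend in shift 6; bore in shift 5; weld in shift 4.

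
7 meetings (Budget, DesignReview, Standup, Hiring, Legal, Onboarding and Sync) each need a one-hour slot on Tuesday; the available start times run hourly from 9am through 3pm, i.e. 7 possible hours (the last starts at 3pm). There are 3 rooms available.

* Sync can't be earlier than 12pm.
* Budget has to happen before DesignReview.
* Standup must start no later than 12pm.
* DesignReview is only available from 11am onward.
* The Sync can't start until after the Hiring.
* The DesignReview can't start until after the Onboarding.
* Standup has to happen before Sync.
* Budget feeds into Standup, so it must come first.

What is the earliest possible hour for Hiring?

9am

Downstream work caps Hiring at 2pm.
Hiring at 9am is achievable: DesignReview=11am; Standup=10am; Hiring=9am; Legal=10am; Onboarding=9am; Sync=12pm; Budget=9am.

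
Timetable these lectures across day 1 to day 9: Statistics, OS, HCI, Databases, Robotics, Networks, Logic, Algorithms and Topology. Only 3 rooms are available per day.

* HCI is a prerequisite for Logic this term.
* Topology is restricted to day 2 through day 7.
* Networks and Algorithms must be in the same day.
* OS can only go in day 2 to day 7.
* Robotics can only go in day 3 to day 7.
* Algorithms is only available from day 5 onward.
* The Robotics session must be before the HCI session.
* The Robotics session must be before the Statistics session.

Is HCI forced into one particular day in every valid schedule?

HCI can be day 4 (e.g. Logic in day 5, HCI in day 4, Statistics in day 4, Algorithms in day 5, Networks in day 5, Databases in day 1, Topology in day 2, Robotics in day 3, OS in day 2) or day 5 (e.g. Topology in day 2, Databases in day 1, Statistics in day 4, OS in day 2, HCI in day 5, Robotics in day 3, Networks in day 5, Logic in day 6, Algorithms in day 5).

No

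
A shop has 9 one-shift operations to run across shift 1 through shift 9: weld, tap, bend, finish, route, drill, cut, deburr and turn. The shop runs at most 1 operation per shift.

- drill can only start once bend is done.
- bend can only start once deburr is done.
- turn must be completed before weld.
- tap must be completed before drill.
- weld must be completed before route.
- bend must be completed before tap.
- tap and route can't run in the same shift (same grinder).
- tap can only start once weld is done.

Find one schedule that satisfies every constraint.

bend -> shift 4, deburr -> shift 3, route -> shift 7, tap -> shift 5, finish -> shift 8, cut -> shift 9, turn -> shift 1, drill -> shift 6, weld -> shift 2

Checking: tap(shift 5) before drill(shift 6); deburr(shift 3) before bend(shift 4); bend(shift 4) before drill(shift 6); weld(shift 2) before route(shift 7); bend(shift 4) before tap(shift 5); weld(shift 2) before tap(shift 5); turn(shift 1) before weld(shift 2); tap(shift 5) != route(shift 7); max 1 per shift (cap 1).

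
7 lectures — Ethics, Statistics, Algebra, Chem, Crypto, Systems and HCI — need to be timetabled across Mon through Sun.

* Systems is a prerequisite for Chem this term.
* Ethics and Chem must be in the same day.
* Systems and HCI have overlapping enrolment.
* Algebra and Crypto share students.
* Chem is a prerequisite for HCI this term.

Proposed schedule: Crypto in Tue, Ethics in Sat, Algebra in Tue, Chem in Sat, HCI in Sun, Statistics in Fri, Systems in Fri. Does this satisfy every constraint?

No. Algebra and Crypto share students is not satisfied.

Systems is a prerequisite for Chem this term — holds.
Systems and HCI have overlapping enrolment — holds.
Algebra and Crypto share students — violated.
Chem is a prerequisite for HCI this term — holds.
Ethics and Chem must be in the same day — holds.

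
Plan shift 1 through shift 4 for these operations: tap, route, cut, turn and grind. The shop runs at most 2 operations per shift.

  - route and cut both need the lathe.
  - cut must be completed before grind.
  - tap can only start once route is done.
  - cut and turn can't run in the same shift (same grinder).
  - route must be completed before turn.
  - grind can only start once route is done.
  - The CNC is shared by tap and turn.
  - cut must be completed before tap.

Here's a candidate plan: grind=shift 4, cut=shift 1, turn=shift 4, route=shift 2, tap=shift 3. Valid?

Yes, all constraints hold

The shop runs at most 2 operations per shift — holds.
cut must be completed before tap — holds.
cut and turn can't run in the same shift (same grinder) — holds.
tap can only start once route is done — holds.
grind can only start once route is done — holds.
route must be completed before turn — holds.
cut must be completed before grind — holds.
route and cut both need the lathe — holds.
The CNC is shared by tap and turn — holds.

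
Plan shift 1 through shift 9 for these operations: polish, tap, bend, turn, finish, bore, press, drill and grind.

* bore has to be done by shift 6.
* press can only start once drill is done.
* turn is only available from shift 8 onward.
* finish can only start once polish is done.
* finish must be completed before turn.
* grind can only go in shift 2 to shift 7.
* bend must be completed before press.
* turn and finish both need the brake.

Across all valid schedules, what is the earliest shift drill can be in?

shift 1

Downstream work caps drill at shift 8.
drill at shift 1 is achievable: polish=shift 1, finish=shift 2, tap=shift 1, turn=shift 8, drill=shift 1, bend=shift 1, grind=shift 2, press=shift 2, bore=shift 1.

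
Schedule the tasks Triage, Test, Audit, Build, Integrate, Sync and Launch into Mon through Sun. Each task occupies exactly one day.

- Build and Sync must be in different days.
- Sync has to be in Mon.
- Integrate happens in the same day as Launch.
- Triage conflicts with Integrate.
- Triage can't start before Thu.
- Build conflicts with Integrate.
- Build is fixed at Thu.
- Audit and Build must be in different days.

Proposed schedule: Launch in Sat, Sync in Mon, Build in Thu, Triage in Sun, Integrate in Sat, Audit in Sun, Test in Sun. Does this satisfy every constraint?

Build conflicts with Integrate — holds.
Triage conflicts with Integrate — holds.
Audit and Build must be in different days — holds.
Build and Sync must be in different days — holds.
Sync has to be in Mon — holds.
Integrate happens in the same day as Launch — holds.
Build is fixed at Thu — holds.
Triage can't start before Thu — holds.

Valid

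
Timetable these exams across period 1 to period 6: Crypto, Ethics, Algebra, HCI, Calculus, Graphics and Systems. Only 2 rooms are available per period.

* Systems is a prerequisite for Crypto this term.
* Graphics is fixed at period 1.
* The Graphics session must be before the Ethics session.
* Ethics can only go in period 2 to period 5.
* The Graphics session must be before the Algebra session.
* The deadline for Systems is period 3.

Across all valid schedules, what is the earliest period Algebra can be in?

Precedence pushes Algebra to at least period 2.
Algebra at period 2 is achievable: Calculus=period 4; Ethics=period 2; Graphics=period 1; Systems=period 1; HCI=period 3; Crypto=period 3; Algebra=period 2.

period 2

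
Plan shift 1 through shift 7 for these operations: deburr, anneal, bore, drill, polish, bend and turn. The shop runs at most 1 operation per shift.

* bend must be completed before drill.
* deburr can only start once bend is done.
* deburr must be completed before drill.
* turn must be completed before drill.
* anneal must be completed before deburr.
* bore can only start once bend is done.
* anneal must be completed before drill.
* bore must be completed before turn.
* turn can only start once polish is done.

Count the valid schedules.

Splitting on deburr: it can be shift 3 (4), shift 4 (9), shift 5 (12), shift 6 (15). Listing each branch's schedules as (anneal, bore, drill, polish, bend, turn) by shift number:
deburr=shift 3: (1,4,7,5,2,6) (1,5,7,4,2,6) (2,4,7,5,1,6) (2,5,7,4,1,6) — 4.
deburr=shift 4: (1,3,7,5,2,6) (1,5,7,2,3,6) (1,5,7,3,2,6) (2,3,7,5,1,6) (2,5,7,1,3,6) (2,5,7,3,1,6) (3,2,7,5,1,6) (3,5,7,1,2,6) (3,5,7,2,1,6) — 9.
deburr=shift 5: (1,3,7,4,2,6) (1,4,7,2,3,6) (1,4,7,3,2,6) (2,3,7,4,1,6) (2,4,7,1,3,6) (2,4,7,3,1,6) (3,2,7,4,1,6) (3,4,7,1,2,6) (3,4,7,2,1,6) (4,2,7,3,1,6) (4,3,7,1,2,6) (4,3,7,2,1,6) — 12.
deburr=shift 6: (1,3,7,4,2,5) (1,4,7,2,3,5) (1,4,7,3,2,5) (2,3,7,4,1,5) (2,4,7,1,3,5) (2,4,7,3,1,5) (3,2,7,4,1,5) (3,4,7,1,2,5) (3,4,7,2,1,5) (4,2,7,3,1,5) (4,3,7,1,2,5) (4,3,7,2,1,5) (5,2,7,3,1,4) (5,3,7,1,2,4) (5,3,7,2,1,4) — 15.
Summing: 4 + 9 + 12 + 15 = 40.

40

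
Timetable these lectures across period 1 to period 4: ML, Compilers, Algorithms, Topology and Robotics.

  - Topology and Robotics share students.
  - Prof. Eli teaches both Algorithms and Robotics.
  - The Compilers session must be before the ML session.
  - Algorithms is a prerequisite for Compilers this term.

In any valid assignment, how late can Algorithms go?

Downstream work caps Algorithms at period 2.
Algorithms at period 2 is achievable: Compilers=period 3, Topology=period 1, Robotics=period 3, Algorithms=period 2, ML=period 4.

period 2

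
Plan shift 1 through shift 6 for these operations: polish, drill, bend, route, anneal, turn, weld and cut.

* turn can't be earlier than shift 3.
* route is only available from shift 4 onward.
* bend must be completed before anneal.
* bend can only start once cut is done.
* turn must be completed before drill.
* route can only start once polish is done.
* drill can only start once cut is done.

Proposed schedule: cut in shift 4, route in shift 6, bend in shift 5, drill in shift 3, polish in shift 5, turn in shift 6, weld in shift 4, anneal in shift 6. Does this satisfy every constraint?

route is only available from shift 4 onward — holds.
bend must be completed before anneal — holds.
route can only start once polish is done — holds.
bend can only start once cut is done — holds.
turn must be completed before drill — violated.
drill can only start once cut is done — violated.
turn can't be earlier than shift 3 — holds.

No. turn must be completed before drill is not satisfied.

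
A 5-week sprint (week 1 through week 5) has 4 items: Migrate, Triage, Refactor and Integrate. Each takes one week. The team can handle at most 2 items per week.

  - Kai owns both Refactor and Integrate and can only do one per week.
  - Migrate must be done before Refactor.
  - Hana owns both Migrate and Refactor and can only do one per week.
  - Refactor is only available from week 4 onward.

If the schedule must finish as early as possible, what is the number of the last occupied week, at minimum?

week 4

The precedence chain requires at least 2 distinct weeks.
With at most 2 per week and 4 tasks, at least 2 weeks are needed.
Refactor can't be placed before week 4, so the schedule must run through at least week 4.
4 works (last occupied week: week 4): for example Triage in week 1; Integrate in week 2; Migrate in week 1; Refactor in week 4.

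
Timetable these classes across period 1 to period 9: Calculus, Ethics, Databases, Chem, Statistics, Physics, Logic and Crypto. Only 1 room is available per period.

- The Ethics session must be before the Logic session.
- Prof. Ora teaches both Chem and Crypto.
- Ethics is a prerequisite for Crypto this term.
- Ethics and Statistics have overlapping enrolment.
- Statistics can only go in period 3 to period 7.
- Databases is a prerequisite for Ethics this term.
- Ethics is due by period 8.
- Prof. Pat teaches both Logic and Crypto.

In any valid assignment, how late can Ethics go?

Precedence pushes Ethics to at least period 2; Ethics's own window allows nothing later than period 8.
Ethics at period 7 is achievable: Physics -> period 5; Databases -> period 1; Calculus -> period 2; Chem -> period 4; Logic -> period 8; Ethics -> period 7; Statistics -> period 3; Crypto -> period 9.
Nothing later works — the conflict and capacity constraints rule out every period after period 7.

period 7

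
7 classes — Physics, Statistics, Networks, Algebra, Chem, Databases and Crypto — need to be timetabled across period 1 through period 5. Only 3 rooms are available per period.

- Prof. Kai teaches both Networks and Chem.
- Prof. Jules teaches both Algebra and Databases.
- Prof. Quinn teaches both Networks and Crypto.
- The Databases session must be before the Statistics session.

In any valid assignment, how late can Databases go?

Downstream work caps Databases at period 4.
Databases at period 4 is achievable: Chem -> period 2, Statistics -> period 5, Physics -> period 1, Algebra -> period 1, Crypto -> period 2, Networks -> period 1, Databases -> period 4.

period 4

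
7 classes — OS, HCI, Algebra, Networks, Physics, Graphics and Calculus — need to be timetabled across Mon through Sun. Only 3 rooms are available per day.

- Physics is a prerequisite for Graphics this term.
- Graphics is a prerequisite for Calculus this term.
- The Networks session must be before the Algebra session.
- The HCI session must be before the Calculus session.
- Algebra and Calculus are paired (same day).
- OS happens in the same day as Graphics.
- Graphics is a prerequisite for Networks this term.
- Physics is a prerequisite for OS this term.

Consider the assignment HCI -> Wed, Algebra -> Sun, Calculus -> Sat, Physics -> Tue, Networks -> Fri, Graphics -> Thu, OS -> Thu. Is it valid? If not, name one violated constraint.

Graphics is a prerequisite for Networks this term — holds.
The Networks session must be before the Algebra session — holds.
Graphics is a prerequisite for Calculus this term — holds.
The HCI session must be before the Calculus session — holds.
Physics is a prerequisite for OS this term — holds.
Only 3 rooms are available per day — holds.
Physics is a prerequisite for Graphics this term — holds.
Algebra and Calculus are paired (same day) — violated.
OS happens in the same day as Graphics — holds.

No. Algebra and Calculus are paired (same day) is not satisfied.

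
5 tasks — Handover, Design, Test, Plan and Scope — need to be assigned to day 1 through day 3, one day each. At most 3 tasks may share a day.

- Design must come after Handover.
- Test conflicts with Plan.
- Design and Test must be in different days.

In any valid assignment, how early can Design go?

Precedence pushes Design to at least day 2.
Design at day 2 is achievable: Design -> day 2; Plan -> day 2; Test -> day 1; Scope -> day 1; Handover -> day 1.

day 2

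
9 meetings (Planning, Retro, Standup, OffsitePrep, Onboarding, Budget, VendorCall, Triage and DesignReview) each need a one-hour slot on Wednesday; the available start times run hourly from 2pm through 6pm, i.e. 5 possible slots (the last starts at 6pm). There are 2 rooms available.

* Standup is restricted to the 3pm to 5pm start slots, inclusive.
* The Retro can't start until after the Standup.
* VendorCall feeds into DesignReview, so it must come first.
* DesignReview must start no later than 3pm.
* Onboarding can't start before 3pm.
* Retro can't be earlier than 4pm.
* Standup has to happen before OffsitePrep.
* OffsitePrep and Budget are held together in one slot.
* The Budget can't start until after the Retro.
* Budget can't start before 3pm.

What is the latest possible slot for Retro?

Retro is available from 4pm; downstream work caps Retro at 5pm.
Retro at 5pm is achievable: Standup -> 3pm; Planning -> 2pm; DesignReview -> 3pm; Retro -> 5pm; Budget -> 6pm; Triage -> 4pm; Onboarding -> 4pm; VendorCall -> 2pm; OffsitePrep -> 6pm.

5pm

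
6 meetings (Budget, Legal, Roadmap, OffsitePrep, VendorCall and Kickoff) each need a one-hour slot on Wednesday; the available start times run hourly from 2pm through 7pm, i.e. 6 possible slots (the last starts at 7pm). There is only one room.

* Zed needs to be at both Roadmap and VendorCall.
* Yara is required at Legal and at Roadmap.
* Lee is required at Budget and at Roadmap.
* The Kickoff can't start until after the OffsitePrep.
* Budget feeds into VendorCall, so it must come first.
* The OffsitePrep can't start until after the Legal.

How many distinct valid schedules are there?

60

Splitting on Budget: it can be 2pm (20), 3pm (16), 4pm (12), 5pm (8), 6pm (4). Listing each branch's schedules as (Legal, Roadmap, OffsitePrep, VendorCall, Kickoff):
Budget=2pm: (3pm,4pm,5pm,6pm,7pm) (3pm,4pm,5pm,7pm,6pm) (3pm,4pm,6pm,5pm,7pm) (3pm,5pm,4pm,6pm,7pm) (3pm,5pm,4pm,7pm,6pm) (3pm,5pm,6pm,4pm,7pm) (3pm,6pm,4pm,5pm,7pm) (3pm,6pm,4pm,7pm,5pm) (3pm,6pm,5pm,4pm,7pm) (3pm,7pm,4pm,5pm,6pm) (3pm,7pm,4pm,6pm,5pm) (3pm,7pm,5pm,4pm,6pm) (4pm,3pm,5pm,6pm,7pm) (4pm,3pm,5pm,7pm,6pm) (4pm,3pm,6pm,5pm,7pm) (4pm,5pm,6pm,3pm,7pm) (4pm,6pm,5pm,3pm,7pm) (4pm,7pm,5pm,3pm,6pm) (5pm,3pm,6pm,4pm,7pm) (5pm,4pm,6pm,3pm,7pm) — 20.
Budget=3pm: (2pm,4pm,5pm,6pm,7pm) (2pm,4pm,5pm,7pm,6pm) (2pm,4pm,6pm,5pm,7pm) (2pm,5pm,4pm,6pm,7pm) (2pm,5pm,4pm,7pm,6pm) (2pm,5pm,6pm,4pm,7pm) (2pm,6pm,4pm,5pm,7pm) (2pm,6pm,4pm,7pm,5pm) (2pm,6pm,5pm,4pm,7pm) (2pm,7pm,4pm,5pm,6pm) (2pm,7pm,4pm,6pm,5pm) (2pm,7pm,5pm,4pm,6pm) (4pm,2pm,5pm,6pm,7pm) (4pm,2pm,5pm,7pm,6pm) (4pm,2pm,6pm,5pm,7pm) (5pm,2pm,6pm,4pm,7pm) — 16.
Budget=4pm: (2pm,3pm,5pm,6pm,7pm) (2pm,3pm,5pm,7pm,6pm) (2pm,3pm,6pm,5pm,7pm) (2pm,5pm,3pm,6pm,7pm) (2pm,5pm,3pm,7pm,6pm) (2pm,6pm,3pm,5pm,7pm) (2pm,6pm,3pm,7pm,5pm) (2pm,7pm,3pm,5pm,6pm) (2pm,7pm,3pm,6pm,5pm) (3pm,2pm,5pm,6pm,7pm) (3pm,2pm,5pm,7pm,6pm) (3pm,2pm,6pm,5pm,7pm) — 12.
Budget=5pm: (2pm,3pm,4pm,6pm,7pm) (2pm,3pm,4pm,7pm,6pm) (2pm,4pm,3pm,6pm,7pm) (2pm,4pm,3pm,7pm,6pm) (2pm,6pm,3pm,7pm,4pm) (2pm,7pm,3pm,6pm,4pm) (3pm,2pm,4pm,6pm,7pm) (3pm,2pm,4pm,7pm,6pm) — 8.
Budget=6pm: (2pm,3pm,4pm,7pm,5pm) (2pm,4pm,3pm,7pm,5pm) (2pm,5pm,3pm,7pm,4pm) (3pm,2pm,4pm,7pm,5pm) — 4.
Summing: 20 + 16 + 12 + 8 + 4 = 60.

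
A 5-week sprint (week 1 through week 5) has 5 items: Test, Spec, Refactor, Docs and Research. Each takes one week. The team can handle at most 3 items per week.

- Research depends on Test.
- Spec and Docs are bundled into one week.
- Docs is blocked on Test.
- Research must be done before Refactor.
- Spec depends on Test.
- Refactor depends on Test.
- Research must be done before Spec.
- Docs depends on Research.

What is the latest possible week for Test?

Downstream work caps Test at week 3.
Test at week 3 is achievable: Docs in week 5; Test in week 3; Refactor in week 5; Research in week 4; Spec in week 5.

week 3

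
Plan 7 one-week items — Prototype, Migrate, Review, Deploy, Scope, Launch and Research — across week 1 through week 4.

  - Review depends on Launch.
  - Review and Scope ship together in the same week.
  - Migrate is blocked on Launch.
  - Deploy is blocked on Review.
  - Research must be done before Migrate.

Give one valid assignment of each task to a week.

Review in week 2, Prototype in week 1, Launch in week 1, Deploy in week 3, Research in week 1, Scope in week 2, Migrate in week 2

Checking: Review(week 2) before Deploy(week 3); Research(week 1) before Migrate(week 2); Launch(week 1) before Review(week 2); Launch(week 1) before Migrate(week 2); Review = Scope = week 2.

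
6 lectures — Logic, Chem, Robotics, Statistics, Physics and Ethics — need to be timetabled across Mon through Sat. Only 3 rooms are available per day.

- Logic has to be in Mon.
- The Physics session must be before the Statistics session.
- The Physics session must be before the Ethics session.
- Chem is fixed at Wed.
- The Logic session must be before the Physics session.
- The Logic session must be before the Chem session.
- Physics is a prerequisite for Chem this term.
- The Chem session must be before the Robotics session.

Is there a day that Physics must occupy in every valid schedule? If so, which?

Tue

Logic is fixed at Mon and must come before Physics, so Physics is at least Tue.
Chem is fixed at Wed and must come after Physics, so Physics is at most Tue.
So Physics must be Tue.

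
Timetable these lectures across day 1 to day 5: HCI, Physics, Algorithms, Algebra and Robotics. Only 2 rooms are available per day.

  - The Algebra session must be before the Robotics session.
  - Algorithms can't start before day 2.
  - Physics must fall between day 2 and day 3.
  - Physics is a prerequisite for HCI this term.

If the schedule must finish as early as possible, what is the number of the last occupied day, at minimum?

The precedence chain requires at least 2 distinct days.
With at most 2 per day and 5 lectures, at least 3 days are needed.
Propagating the time windows through the other constraints, HCI can't land before day 3, so the schedule must run through at least day 3.
3 works (last occupied day: day 3): for example Algebra in day 1, HCI in day 3, Robotics in day 3, Physics in day 2, Algorithms in day 2.

day 3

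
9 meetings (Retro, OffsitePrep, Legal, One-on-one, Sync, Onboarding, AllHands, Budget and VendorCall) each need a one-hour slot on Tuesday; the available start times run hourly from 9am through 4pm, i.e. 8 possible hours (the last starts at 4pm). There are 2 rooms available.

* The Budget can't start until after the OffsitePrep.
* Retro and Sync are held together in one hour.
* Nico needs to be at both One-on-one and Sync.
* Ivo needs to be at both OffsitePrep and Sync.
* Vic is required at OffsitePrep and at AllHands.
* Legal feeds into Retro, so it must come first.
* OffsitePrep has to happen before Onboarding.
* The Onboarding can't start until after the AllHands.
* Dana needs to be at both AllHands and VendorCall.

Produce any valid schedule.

Legal -> 9am; Onboarding -> 11am; Sync -> 12pm; VendorCall -> 1pm; Budget -> 10am; OffsitePrep -> 9am; One-on-one -> 11am; AllHands -> 10am; Retro -> 12pm

Checking: OffsitePrep(9am) before Budget(10am); AllHands(10am) before Onboarding(11am); Legal(9am) before Retro(12pm); OffsitePrep(9am) before Onboarding(11am); One-on-one(11am) != Sync(12pm); OffsitePrep(9am) != Sync(12pm); AllHands(10am) != VendorCall(1pm); OffsitePrep(9am) != AllHands(10am); Retro = Sync = 12pm; max 2 per hour (cap 2).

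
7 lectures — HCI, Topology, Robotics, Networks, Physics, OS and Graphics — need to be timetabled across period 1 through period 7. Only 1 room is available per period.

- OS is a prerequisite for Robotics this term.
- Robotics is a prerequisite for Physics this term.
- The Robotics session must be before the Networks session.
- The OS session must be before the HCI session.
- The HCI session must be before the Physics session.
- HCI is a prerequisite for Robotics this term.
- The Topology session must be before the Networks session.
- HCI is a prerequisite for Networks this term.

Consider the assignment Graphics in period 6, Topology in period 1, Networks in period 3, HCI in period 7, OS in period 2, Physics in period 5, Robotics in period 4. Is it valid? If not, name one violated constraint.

Invalid. HCI is a prerequisite for Networks this term.

HCI is a prerequisite for Networks this term — violated.
The OS session must be before the HCI session — holds.
The Robotics session must be before the Networks session — violated.
The HCI session must be before the Physics session — violated.
Robotics is a prerequisite for Physics this term — holds.
The Topology session must be before the Networks session — holds.
HCI is a prerequisite for Robotics this term — violated.
OS is a prerequisite for Robotics this term — holds.
Only 1 room is available per period — holds.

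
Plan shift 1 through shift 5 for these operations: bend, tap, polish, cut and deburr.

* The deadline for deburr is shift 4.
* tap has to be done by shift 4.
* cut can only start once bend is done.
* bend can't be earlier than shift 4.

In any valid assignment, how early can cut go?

Precedence pushes cut to at least shift 5.
cut at shift 5 is achievable: bend=shift 4; polish=shift 1; deburr=shift 1; cut=shift 5; tap=shift 1.

shift 5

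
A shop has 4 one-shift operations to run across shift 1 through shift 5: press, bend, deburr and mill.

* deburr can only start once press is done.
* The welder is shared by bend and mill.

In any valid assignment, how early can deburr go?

shift 2

Precedence pushes deburr to at least shift 2.
deburr at shift 2 is achievable: mill in shift 2; bend in shift 1; press in shift 1; deburr in shift 2.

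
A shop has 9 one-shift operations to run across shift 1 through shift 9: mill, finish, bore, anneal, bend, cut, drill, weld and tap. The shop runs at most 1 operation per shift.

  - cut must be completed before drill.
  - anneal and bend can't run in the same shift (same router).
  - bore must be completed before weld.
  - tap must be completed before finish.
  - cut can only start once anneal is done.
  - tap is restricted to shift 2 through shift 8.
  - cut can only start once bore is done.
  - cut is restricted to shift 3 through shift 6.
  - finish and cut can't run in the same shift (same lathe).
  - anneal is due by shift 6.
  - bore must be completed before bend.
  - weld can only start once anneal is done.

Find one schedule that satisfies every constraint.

bend in shift 7; cut in shift 3; bore in shift 2; drill in shift 8; anneal in shift 1; tap in shift 4; finish in shift 6; weld in shift 5; mill in shift 9

Checking: bore(shift 2) before bend(shift 7); anneal(shift 1) before weld(shift 5); bore(shift 2) before cut(shift 3); bore(shift 2) before weld(shift 5); anneal(shift 1) before cut(shift 3); tap(shift 4) before finish(shift 6); cut(shift 3) before drill(shift 8); finish(shift 6) != cut(shift 3); anneal(shift 1) != bend(shift 7); anneal=shift 1 in [shift 1,shift 6]; tap=shift 4 in [shift 2,shift 8]; cut=shift 3 in [shift 3,shift 6]; max 1 per shift (cap 1).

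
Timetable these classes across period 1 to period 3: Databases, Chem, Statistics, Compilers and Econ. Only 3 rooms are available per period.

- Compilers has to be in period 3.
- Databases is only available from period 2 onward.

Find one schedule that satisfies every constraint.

Econ in period 1; Compilers in period 3; Databases in period 2; Statistics in period 1; Chem in period 1

Checking: Compilers=period 3 in [period 3,period 3]; Databases=period 2 in [period 2,period 3]; max 3 per period (cap 3).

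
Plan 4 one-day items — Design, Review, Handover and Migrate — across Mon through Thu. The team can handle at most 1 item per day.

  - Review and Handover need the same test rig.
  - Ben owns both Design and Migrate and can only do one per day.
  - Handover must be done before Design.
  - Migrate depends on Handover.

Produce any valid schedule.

Migrate in Wed; Review in Thu; Handover in Mon; Design in Tue

Checking: Handover(Mon) before Design(Tue); Handover(Mon) before Migrate(Wed); Review(Thu) != Handover(Mon); Design(Tue) != Migrate(Wed); max 1 per day (cap 1).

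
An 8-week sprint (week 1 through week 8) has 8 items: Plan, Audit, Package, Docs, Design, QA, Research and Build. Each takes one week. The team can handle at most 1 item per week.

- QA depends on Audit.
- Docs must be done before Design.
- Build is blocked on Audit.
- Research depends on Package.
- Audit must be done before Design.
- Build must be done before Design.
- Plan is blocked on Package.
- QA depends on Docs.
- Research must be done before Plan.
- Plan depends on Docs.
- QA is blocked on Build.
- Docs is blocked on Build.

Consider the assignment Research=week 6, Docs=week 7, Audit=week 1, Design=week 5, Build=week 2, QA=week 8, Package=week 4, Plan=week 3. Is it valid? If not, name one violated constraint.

Plan depends on Docs — violated.
QA is blocked on Build — holds.
QA depends on Docs — holds.
Research depends on Package — holds.
Build must be done before Design — holds.
Docs is blocked on Build — holds.
The team can handle at most 1 item per week — holds.
QA depends on Audit — holds.
Plan is blocked on Package — violated.
Docs must be done before Design — violated.
Build is blocked on Audit — holds.
Audit must be done before Design — holds.
Research must be done before Plan — violated.

Invalid. Plan depends on Docs.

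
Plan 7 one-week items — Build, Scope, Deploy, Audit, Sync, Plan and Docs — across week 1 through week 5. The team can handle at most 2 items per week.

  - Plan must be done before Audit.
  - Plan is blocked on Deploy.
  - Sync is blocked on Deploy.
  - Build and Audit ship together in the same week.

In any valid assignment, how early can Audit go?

Precedence pushes Audit to at least week 3.
Audit at week 3 is achievable: Scope -> week 1, Docs -> week 4, Build -> week 3, Deploy -> week 1, Plan -> week 2, Audit -> week 3, Sync -> week 2.

week 3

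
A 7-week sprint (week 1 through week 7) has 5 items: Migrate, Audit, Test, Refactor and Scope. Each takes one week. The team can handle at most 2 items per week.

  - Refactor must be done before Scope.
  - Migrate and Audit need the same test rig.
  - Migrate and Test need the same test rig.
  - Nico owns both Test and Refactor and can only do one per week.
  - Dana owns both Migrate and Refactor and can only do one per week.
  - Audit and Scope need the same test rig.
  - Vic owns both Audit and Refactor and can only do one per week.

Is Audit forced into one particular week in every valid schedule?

Audit can be week 1 (e.g. Audit=week 1, Refactor=week 2, Test=week 1, Scope=week 3, Migrate=week 3) or week 2 (e.g. Audit=week 2, Scope=week 3, Migrate=week 3, Refactor=week 1, Test=week 2).

No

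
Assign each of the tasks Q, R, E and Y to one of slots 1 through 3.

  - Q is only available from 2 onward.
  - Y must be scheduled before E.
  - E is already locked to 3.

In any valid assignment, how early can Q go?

Q is available from 2.
Q at 2 is achievable: Q in 2, E in 3, Y in 1, R in 1.

2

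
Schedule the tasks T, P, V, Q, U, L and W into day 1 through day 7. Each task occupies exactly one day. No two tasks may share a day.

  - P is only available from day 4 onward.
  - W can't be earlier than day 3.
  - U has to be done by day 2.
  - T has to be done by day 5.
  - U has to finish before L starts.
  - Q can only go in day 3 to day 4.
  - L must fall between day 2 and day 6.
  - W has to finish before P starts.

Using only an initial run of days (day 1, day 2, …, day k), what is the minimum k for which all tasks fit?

7 days

The precedence chain requires at least 2 distinct days.
With at most 1 per day and 7 tasks, at least 7 days are needed.
P can't be placed before day 4, so the schedule must run through at least day 4.
7 works (last occupied day: day 7): for example Q in day 3, T in day 2, U in day 1, V in day 7, P in day 5, L in day 6, W in day 4.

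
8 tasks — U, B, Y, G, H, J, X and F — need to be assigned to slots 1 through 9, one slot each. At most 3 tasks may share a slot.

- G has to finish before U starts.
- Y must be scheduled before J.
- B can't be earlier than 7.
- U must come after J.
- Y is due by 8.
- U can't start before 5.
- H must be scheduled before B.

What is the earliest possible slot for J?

2

Precedence pushes J to at least 2; downstream work caps J at 8.
J at 2 is achievable: X -> 2; B -> 7; U -> 5; F -> 2; G -> 1; H -> 1; J -> 2; Y -> 1.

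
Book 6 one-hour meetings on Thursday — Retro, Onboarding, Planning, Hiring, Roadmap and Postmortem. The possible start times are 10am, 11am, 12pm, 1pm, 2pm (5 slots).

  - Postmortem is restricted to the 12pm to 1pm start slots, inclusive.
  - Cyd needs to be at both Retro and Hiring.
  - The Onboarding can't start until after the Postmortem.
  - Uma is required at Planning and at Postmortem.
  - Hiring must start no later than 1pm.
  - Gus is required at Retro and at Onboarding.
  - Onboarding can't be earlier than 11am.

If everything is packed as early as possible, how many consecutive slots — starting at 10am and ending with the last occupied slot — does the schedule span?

4 slots

The precedence chain requires at least 2 distinct slots.
Propagating the time windows through the other constraints, Onboarding can't land before 1pm — that is slot 4 counting from 10am — so the schedule must run through at least 4 slots.
4 works (last occupied slot: 1pm): for example Retro -> 10am, Postmortem -> 12pm, Onboarding -> 1pm, Planning -> 10am, Roadmap -> 10am, Hiring -> 11am.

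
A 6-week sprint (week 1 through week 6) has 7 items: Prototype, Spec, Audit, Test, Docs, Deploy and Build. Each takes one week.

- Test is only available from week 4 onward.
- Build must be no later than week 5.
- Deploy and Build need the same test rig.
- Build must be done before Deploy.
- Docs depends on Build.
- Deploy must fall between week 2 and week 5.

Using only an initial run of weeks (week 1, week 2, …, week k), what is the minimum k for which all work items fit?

4

The precedence chain requires at least 2 distinct weeks.
Test can't be placed before week 4, so the schedule must run through at least week 4.
4 works (last occupied week: week 4): for example Spec=week 1; Audit=week 1; Test=week 4; Build=week 1; Prototype=week 1; Deploy=week 2; Docs=week 2.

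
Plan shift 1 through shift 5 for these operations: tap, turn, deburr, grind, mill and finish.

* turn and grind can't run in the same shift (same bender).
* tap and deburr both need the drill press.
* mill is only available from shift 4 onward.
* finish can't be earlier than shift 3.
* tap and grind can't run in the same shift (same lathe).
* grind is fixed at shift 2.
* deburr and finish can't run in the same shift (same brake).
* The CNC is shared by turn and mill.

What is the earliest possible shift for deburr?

deburr at shift 1 is achievable: grind=shift 2, turn=shift 1, deburr=shift 1, mill=shift 4, finish=shift 3, tap=shift 3.

shift 1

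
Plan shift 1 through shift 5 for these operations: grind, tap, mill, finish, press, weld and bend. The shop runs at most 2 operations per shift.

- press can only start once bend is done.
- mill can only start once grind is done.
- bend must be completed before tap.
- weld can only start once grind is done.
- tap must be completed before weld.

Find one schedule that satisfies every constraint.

weld -> shift 3, press -> shift 3, grind -> shift 1, mill -> shift 2, tap -> shift 2, bend -> shift 1, finish -> shift 4

Checking: bend(shift 1) before tap(shift 2); grind(shift 1) before weld(shift 3); tap(shift 2) before weld(shift 3); grind(shift 1) before mill(shift 2); bend(shift 1) before press(shift 3); max 2 per shift (cap 2).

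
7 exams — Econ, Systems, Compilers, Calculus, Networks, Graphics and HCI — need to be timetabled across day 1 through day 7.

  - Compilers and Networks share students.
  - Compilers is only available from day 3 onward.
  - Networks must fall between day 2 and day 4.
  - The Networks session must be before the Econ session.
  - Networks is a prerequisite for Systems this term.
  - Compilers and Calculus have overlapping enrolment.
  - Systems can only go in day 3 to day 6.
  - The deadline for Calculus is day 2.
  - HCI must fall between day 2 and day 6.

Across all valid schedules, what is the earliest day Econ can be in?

day 3

Precedence pushes Econ to at least day 3.
Econ at day 3 is achievable: Econ in day 3, Graphics in day 1, Networks in day 2, Calculus in day 1, HCI in day 2, Compilers in day 3, Systems in day 3.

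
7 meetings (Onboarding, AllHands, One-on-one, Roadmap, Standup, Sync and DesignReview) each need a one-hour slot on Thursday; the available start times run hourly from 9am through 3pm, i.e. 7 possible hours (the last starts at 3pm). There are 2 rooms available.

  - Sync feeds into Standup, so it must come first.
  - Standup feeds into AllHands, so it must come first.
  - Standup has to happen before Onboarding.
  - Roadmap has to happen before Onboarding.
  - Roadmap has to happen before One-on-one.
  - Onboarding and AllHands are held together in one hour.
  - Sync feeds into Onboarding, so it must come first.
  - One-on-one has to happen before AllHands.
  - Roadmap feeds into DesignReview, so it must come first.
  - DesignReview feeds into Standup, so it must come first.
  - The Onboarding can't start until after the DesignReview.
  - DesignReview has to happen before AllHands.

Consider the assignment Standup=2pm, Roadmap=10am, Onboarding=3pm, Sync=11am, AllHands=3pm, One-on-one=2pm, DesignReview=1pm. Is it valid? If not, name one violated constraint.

Roadmap has to happen before One-on-one — holds.
Roadmap feeds into DesignReview, so it must come first — holds.
Standup has to happen before Onboarding — holds.
Sync feeds into Onboarding, so it must come first — holds.
DesignReview feeds into Standup, so it must come first — holds.
Onboarding and AllHands are held together in one hour — holds.
DesignReview has to happen before AllHands — holds.
The Onboarding can't start until after the DesignReview — holds.
One-on-one has to happen before AllHands — holds.
Roadmap has to happen before Onboarding — holds.
There are 2 rooms available — holds.
Standup feeds into AllHands, so it must come first — holds.
Sync feeds into Standup, so it must come first — holds.

Yes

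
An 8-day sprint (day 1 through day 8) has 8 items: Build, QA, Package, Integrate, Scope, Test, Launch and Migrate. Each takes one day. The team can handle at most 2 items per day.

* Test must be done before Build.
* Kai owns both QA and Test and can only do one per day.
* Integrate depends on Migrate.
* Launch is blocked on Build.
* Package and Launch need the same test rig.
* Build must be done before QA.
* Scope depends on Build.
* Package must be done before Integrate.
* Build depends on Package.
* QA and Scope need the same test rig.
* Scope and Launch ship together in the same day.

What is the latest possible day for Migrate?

day 7

Downstream work caps Migrate at day 7.
Migrate at day 7 is achievable: Launch -> day 4; Package -> day 1; Integrate -> day 8; QA -> day 3; Test -> day 1; Build -> day 2; Migrate -> day 7; Scope -> day 4.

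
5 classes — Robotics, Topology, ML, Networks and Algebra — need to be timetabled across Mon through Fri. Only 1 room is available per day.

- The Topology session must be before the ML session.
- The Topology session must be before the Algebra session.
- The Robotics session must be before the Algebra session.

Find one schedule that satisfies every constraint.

Robotics -> Tue; ML -> Thu; Networks -> Fri; Algebra -> Wed; Topology -> Mon

Checking: Topology(Mon) before ML(Thu); Topology(Mon) before Algebra(Wed); Robotics(Tue) before Algebra(Wed); max 1 per day (cap 1).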